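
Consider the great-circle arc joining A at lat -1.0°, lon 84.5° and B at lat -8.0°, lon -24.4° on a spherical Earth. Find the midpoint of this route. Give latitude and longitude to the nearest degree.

From cos δ = sin φ₁ sin φ₂ + cos φ₁ cos φ₂ cos Δλ, the central angle is δ ≈ 1.895 rad (108.6°).
Interpolate at f = 1/2 with slerp weights a = sin((1−f)δ)/sin δ ≈ 0.856, b = sin(fδ)/sin δ ≈ 0.856.
p = a·p₁ + b·p₂ ≈ (0.854, 0.502, -0.134); φ = arcsin(p_z) ≈ -7.71°, λ = atan2(p_y, p_x) ≈ 30.44°.

≈ lat -8°, lon 30°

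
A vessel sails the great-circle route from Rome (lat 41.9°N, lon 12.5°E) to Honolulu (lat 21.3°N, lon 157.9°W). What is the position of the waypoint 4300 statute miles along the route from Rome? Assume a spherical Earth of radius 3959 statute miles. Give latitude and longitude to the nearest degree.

Write both endpoints as unit vectors p₁, p₂ with components (cos φ cos λ, cos φ sin λ, sin φ).
The central angle between the endpoints is δ = arccos(p₁·p₂) ≈ 2.028 rad (116.2°). The total great-circle distance is δ·R ≈ 2.028 × 3959 ≈ 8028 mi, so the target fraction is f = 4300/8028 ≈ 0.536.
Interpolate at f ≈ 0.536 with slerp weights a = sin((1−f)δ)/sin δ ≈ 0.901, b = sin(fδ)/sin δ ≈ 0.986.
p = a·p₁ + b·p₂ ≈ (-0.196, -0.200, 0.960); φ = arcsin(p_z) ≈ 73.70°, λ = atan2(p_y, p_x) ≈ -134.42°.

≈ lat 74°N, lon 134°W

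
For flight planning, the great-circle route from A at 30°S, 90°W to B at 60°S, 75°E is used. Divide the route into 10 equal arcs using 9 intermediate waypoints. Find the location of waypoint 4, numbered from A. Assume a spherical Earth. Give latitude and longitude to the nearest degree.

The haversine formula gives a central angle δ ≈ 1.556 rad (89.2°) between the endpoints.
Interpolate at f = 4/10 with slerp weights a = sin((1−f)δ)/sin δ ≈ 0.804, b = sin(fδ)/sin δ ≈ 0.583.
p = a·p₁ + b·p₂ ≈ (0.075, -0.415, -0.907); φ = arcsin(p_z) ≈ -65.08°, λ = atan2(p_y, p_x) ≈ -79.68°.

≈ 65°S, 80°W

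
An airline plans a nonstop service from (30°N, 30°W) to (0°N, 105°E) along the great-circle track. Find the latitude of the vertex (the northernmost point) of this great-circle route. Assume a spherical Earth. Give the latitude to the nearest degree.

The great circle lies in the plane with unit normal n̂ = (p₁ × p₂)/|p₁ × p₂|.
Here n̂_z ≈ +0.775; the vertex latitude is φ_max = arccos|n̂_z| ≈ 39.2°.
Check via Clairaut: cos φ_max = |cos φ₁| · sin C = cos(30.0°)·sin(63.4°) ≈ 0.775, again giving ≈ 39.2°.

≈ 39°N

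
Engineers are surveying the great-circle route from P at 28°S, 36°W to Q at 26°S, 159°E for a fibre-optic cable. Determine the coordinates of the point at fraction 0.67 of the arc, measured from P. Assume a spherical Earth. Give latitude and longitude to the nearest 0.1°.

Write both endpoints as unit vectors p₁, p₂ with components (cos φ cos λ, cos φ sin λ, sin φ).
The central angle between the endpoints is δ = arccos(p₁·p₂) ≈ 2.166 rad (124.1°).
Interpolate at f = 0.67 with slerp weights a = sin((1−f)δ)/sin δ ≈ 0.792, b = sin(fδ)/sin δ ≈ 1.199.
p = a·p₁ + b·p₂ ≈ (-0.441, -0.025, -0.897); φ = arcsin(p_z) ≈ -63.81°, λ = atan2(p_y, p_x) ≈ -176.80°.

≈ 63.8°S, 176.8°W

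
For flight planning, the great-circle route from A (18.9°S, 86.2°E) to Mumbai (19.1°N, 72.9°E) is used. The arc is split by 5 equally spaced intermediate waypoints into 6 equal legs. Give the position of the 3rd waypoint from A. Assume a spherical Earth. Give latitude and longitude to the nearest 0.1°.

≈ (0.1°N, 79.6°E)

Convert each endpoint to a unit vector on the sphere (x = cos φ cos λ, y = cos φ sin λ, z = sin φ).
The central angle between the endpoints is δ = arccos(p₁·p₂) ≈ 0.701 rad (40.2°).
Interpolate at f = 3/6 with slerp weights a = sin((1−f)δ)/sin δ ≈ 0.532, b = sin(fδ)/sin δ ≈ 0.532.
p = a·p₁ + b·p₂ ≈ (0.181, 0.983, 0.002); φ = arcsin(p_z) ≈ 0.10°, λ = atan2(p_y, p_x) ≈ 79.55°.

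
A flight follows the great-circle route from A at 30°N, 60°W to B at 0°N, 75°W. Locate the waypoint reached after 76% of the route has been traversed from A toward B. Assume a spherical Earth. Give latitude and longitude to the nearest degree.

≈ 7°N, 72°W

Write both endpoints as unit vectors p₁, p₂ with components (cos φ cos λ, cos φ sin λ, sin φ).
The central angle between the endpoints is δ = arccos(p₁·p₂) ≈ 0.580 rad (33.2°).
Interpolate at f = 0.76 with slerp weights a = sin((1−f)δ)/sin δ ≈ 0.253, b = sin(fδ)/sin δ ≈ 0.779.
p = a·p₁ + b·p₂ ≈ (0.311, -0.942, 0.127); φ = arcsin(p_z) ≈ 7.27°, λ = atan2(p_y, p_x) ≈ -71.72°.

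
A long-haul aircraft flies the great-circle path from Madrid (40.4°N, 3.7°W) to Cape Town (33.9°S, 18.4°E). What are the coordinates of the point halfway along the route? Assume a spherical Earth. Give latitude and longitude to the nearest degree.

Write both endpoints as unit vectors p₁, p₂ with components (cos φ cos λ, cos φ sin λ, sin φ).
The central angle between the endpoints is δ = arccos(p₁·p₂) ≈ 1.345 rad (77.0°).
Interpolate at f = 1/2 with slerp weights a = sin((1−f)δ)/sin δ ≈ 0.639, b = sin(fδ)/sin δ ≈ 0.639.
p = a·p₁ + b·p₂ ≈ (0.989, 0.136, 0.058); φ = arcsin(p_z) ≈ 3.31°, λ = atan2(p_y, p_x) ≈ 7.83°.

≈ (3°N, 8°E)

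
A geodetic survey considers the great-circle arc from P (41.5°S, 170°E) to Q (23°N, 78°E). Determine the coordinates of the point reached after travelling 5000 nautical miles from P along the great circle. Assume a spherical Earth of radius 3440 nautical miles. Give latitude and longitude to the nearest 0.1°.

≈ (7.6°N, 96.0°E)

Convert each endpoint to a unit vector on the sphere (x = cos φ cos λ, y = cos φ sin λ, z = sin φ).
The central angle between the endpoints is δ = arccos(p₁·p₂) ≈ 1.858 rad (106.4°). The total great-circle distance is δ·R ≈ 1.858 × 3440 ≈ 6390 nmi, so the target fraction is f = 5000/6390 ≈ 0.782.
Interpolate at f ≈ 0.782 with slerp weights a = sin((1−f)δ)/sin δ ≈ 0.410, b = sin(fδ)/sin δ ≈ 1.035.
p = a·p₁ + b·p₂ ≈ (-0.104, 0.986, 0.133); φ = arcsin(p_z) ≈ 7.64°, λ = atan2(p_y, p_x) ≈ 96.04°.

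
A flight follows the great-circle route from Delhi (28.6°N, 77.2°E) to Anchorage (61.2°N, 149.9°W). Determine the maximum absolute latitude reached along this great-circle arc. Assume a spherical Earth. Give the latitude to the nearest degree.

The great circle lies in the plane with unit normal n̂ = (p₁ × p₂)/|p₁ × p₂|.
Here n̂_z ≈ +0.313; the vertex latitude is φ_max = arccos|n̂_z| ≈ 71.8°.

≈ 72°N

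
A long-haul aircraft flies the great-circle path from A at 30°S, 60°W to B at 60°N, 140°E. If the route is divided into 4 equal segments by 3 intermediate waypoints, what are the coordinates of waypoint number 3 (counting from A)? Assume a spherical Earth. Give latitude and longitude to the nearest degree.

≈ 71°N, 124°W

From cos δ = sin φ₁ sin φ₂ + cos φ₁ cos φ₂ cos Δλ, the central angle is δ ≈ 2.568 rad (147.1°).
Interpolate at f = 3/4 with slerp weights a = sin((1−f)δ)/sin δ ≈ 1.103, b = sin(fδ)/sin δ ≈ 1.728.
p = a·p₁ + b·p₂ ≈ (-0.184, -0.272, 0.944); φ = arcsin(p_z) ≈ 70.82°, λ = atan2(p_y, p_x) ≈ -124.05°.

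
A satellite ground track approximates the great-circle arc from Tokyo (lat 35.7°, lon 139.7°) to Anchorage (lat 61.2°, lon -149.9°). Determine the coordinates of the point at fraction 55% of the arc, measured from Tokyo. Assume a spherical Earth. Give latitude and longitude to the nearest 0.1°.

Convert each endpoint to a unit vector on the sphere (x = cos φ cos λ, y = cos φ sin λ, z = sin φ).
The central angle between the endpoints is δ = arccos(p₁·p₂) ≈ 0.873 rad (50.0°).
Interpolate at f = 0.55 with slerp weights a = sin((1−f)δ)/sin δ ≈ 0.500, b = sin(fδ)/sin δ ≈ 0.603.
p = a·p₁ + b·p₂ ≈ (-0.561, 0.117, 0.820); φ = arcsin(p_z) ≈ 55.06°, λ = atan2(p_y, p_x) ≈ 168.24°.

≈ lat 55.1°, lon 168.2°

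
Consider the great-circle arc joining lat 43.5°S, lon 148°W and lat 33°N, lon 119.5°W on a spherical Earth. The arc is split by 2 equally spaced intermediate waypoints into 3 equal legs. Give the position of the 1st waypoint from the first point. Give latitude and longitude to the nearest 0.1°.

≈ lat 18.3°S, lon 136.9°W

Convert each endpoint to a unit vector on the sphere (x = cos φ cos λ, y = cos φ sin λ, z = sin φ).
The central angle between the endpoints is δ = arccos(p₁·p₂) ≈ 1.410 rad (80.8°).
Interpolate at f = 1/3 with slerp weights a = sin((1−f)δ)/sin δ ≈ 0.818, b = sin(fδ)/sin δ ≈ 0.459.
p = a·p₁ + b·p₂ ≈ (-0.693, -0.649, -0.313); φ = arcsin(p_z) ≈ -18.26°, λ = atan2(p_y, p_x) ≈ -136.85°.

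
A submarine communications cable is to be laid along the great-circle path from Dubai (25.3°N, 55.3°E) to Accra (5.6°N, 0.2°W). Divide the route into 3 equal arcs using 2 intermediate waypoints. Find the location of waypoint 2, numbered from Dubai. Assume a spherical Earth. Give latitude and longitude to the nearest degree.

≈ 14°N, 17°E

Convert each endpoint to a unit vector on the sphere (x = cos φ cos λ, y = cos φ sin λ, z = sin φ).
The central angle between the endpoints is δ = arccos(p₁·p₂) ≈ 0.987 rad (56.5°).
Interpolate at f = 2/3 with slerp weights a = sin((1−f)δ)/sin δ ≈ 0.387, b = sin(fδ)/sin δ ≈ 0.733.
p = a·p₁ + b·p₂ ≈ (0.929, 0.285, 0.237); φ = arcsin(p_z) ≈ 13.71°, λ = atan2(p_y, p_x) ≈ 17.08°.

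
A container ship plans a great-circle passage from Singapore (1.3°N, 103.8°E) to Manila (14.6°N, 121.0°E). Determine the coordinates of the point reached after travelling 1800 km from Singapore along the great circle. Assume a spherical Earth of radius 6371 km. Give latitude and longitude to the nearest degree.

≈ (11°N, 117°E)

From cos δ = sin φ₁ sin φ₂ + cos φ₁ cos φ₂ cos Δλ, the central angle is δ ≈ 0.377 rad (21.6°). The total great-circle distance is δ·R ≈ 0.377 × 6371 ≈ 2399 km, so the target fraction is f = 1800/2399 ≈ 0.750.
Interpolate at f ≈ 0.750 with slerp weights a = sin((1−f)δ)/sin δ ≈ 0.255, b = sin(fδ)/sin δ ≈ 0.758.
p = a·p₁ + b·p₂ ≈ (-0.439, 0.877, 0.197); φ = arcsin(p_z) ≈ 11.35°, λ = atan2(p_y, p_x) ≈ 116.58°.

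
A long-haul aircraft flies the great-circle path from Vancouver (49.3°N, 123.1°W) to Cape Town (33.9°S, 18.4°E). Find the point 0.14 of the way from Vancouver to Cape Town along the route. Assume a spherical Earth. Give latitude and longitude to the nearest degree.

≈ 50°N, 91°W

Write both endpoints as unit vectors p₁, p₂ with components (cos φ cos λ, cos φ sin λ, sin φ).
The central angle between the endpoints is δ = arccos(p₁·p₂) ≈ 2.580 rad (147.8°).
Interpolate at f = 0.14 with slerp weights a = sin((1−f)δ)/sin δ ≈ 1.497, b = sin(fδ)/sin δ ≈ 0.664.
p = a·p₁ + b·p₂ ≈ (-0.010, -0.644, 0.765); φ = arcsin(p_z) ≈ 49.90°, λ = atan2(p_y, p_x) ≈ -90.93°.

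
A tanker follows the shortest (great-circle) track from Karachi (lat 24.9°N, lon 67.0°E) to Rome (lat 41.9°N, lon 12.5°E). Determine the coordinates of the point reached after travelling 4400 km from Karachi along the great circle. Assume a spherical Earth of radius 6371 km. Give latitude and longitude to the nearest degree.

Convert each endpoint to a unit vector on the sphere (x = cos φ cos λ, y = cos φ sin λ, z = sin φ).
The central angle between the endpoints is δ = arccos(p₁·p₂) ≈ 0.832 rad (47.7°). The total great-circle distance is δ·R ≈ 0.832 × 6371 ≈ 5302 km, so the target fraction is f = 4400/5302 ≈ 0.830.
Interpolate at f ≈ 0.830 with slerp weights a = sin((1−f)δ)/sin δ ≈ 0.191, b = sin(fδ)/sin δ ≈ 0.861.
p = a·p₁ + b·p₂ ≈ (0.694, 0.298, 0.656); φ = arcsin(p_z) ≈ 40.97°, λ = atan2(p_y, p_x) ≈ 23.26°.

≈ lat 41°N, lon 23°E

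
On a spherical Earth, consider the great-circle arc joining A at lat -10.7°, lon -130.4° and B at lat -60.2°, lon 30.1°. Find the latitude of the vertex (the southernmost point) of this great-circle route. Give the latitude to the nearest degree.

≈ -80°

The great circle lies in the plane with unit normal n̂ = (p₁ × p₂)/|p₁ × p₂|.
Here n̂_z ≈ +0.171; the vertex latitude is φ_max = arccos|n̂_z| ≈ 80.2°.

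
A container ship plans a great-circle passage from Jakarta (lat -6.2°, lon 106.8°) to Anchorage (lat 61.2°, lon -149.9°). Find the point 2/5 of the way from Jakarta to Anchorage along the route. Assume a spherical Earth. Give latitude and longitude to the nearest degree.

From cos δ = sin φ₁ sin φ₂ + cos φ₁ cos φ₂ cos Δλ, the central angle is δ ≈ 1.777 rad (101.8°).
Interpolate at f = 2/5 with slerp weights a = sin((1−f)δ)/sin δ ≈ 0.894, b = sin(fδ)/sin δ ≈ 0.667.
p = a·p₁ + b·p₂ ≈ (-0.535, 0.690, 0.488); φ = arcsin(p_z) ≈ 29.18°, λ = atan2(p_y, p_x) ≈ 127.77°.

≈ lat 29°, lon 128°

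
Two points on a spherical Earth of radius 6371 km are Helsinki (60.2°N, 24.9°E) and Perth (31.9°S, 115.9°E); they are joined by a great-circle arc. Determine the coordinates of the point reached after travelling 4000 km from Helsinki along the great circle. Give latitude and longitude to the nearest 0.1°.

≈ 38.3°N, 70.8°E

The haversine formula gives a central angle δ ≈ 2.055 rad (117.8°) between the endpoints. The total great-circle distance is δ·R ≈ 2.055 × 6371 ≈ 13095 km, so the target fraction is f = 4000/13095 ≈ 0.305.
Interpolate at f ≈ 0.305 with slerp weights a = sin((1−f)δ)/sin δ ≈ 1.119, b = sin(fδ)/sin δ ≈ 0.664.
p = a·p₁ + b·p₂ ≈ (0.258, 0.741, 0.620); φ = arcsin(p_z) ≈ 38.31°, λ = atan2(p_y, p_x) ≈ 70.80°.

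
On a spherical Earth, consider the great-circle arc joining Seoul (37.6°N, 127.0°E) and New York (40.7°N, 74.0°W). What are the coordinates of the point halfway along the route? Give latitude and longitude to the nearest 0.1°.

From cos δ = sin φ₁ sin φ₂ + cos φ₁ cos φ₂ cos Δλ, the central angle is δ ≈ 1.734 rad (99.4°).
Interpolate at f = 1/2 with slerp weights a = sin((1−f)δ)/sin δ ≈ 0.773, b = sin(fδ)/sin δ ≈ 0.773.
p = a·p₁ + b·p₂ ≈ (-0.207, -0.074, 0.976); φ = arcsin(p_z) ≈ 77.30°, λ = atan2(p_y, p_x) ≈ -160.28°.

≈ 77.3°N, 160.3°W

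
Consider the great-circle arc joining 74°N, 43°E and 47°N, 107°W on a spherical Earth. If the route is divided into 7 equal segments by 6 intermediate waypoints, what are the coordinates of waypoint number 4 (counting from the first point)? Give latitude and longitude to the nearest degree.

≈ 71°N, 95°W

The haversine formula gives a central angle δ ≈ 1.000 rad (57.3°) between the endpoints.
Interpolate at f = 4/7 with slerp weights a = sin((1−f)δ)/sin δ ≈ 0.494, b = sin(fδ)/sin δ ≈ 0.643.
p = a·p₁ + b·p₂ ≈ (-0.029, -0.326, 0.945); φ = arcsin(p_z) ≈ 70.88°, λ = atan2(p_y, p_x) ≈ -95.01°.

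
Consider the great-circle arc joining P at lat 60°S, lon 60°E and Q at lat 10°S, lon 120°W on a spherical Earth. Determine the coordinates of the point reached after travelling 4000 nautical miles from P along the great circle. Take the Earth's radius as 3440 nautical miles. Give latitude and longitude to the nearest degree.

Write both endpoints as unit vectors p₁, p₂ with components (cos φ cos λ, cos φ sin λ, sin φ).
The central angle between the endpoints is δ = arccos(p₁·p₂) ≈ 1.920 rad (110.0°). The total great-circle distance is δ·R ≈ 1.920 × 3440 ≈ 6604 nmi, so the target fraction is f = 4000/6604 ≈ 0.606.
Interpolate at f ≈ 0.606 with slerp weights a = sin((1−f)δ)/sin δ ≈ 0.731, b = sin(fδ)/sin δ ≈ 0.977.
p = a·p₁ + b·p₂ ≈ (-0.298, -0.517, -0.803); φ = arcsin(p_z) ≈ -53.38°, λ = atan2(p_y, p_x) ≈ -120.00°.

≈ lat 53°S, lon 120°W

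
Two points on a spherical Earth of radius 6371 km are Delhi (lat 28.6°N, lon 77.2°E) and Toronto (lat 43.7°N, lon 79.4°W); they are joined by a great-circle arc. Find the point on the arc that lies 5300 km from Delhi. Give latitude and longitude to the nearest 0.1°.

The haversine formula gives a central angle δ ≈ 1.825 rad (104.6°) between the endpoints. The total great-circle distance is δ·R ≈ 1.825 × 6371 ≈ 11629 km, so the target fraction is f = 5300/11629 ≈ 0.456.
Interpolate at f ≈ 0.456 with slerp weights a = sin((1−f)δ)/sin δ ≈ 0.866, b = sin(fδ)/sin δ ≈ 0.764.
p = a·p₁ + b·p₂ ≈ (0.270, 0.198, 0.942); φ = arcsin(p_z) ≈ 70.42°, λ = atan2(p_y, p_x) ≈ 36.32°.

≈ lat 70.4°N, lon 36.3°E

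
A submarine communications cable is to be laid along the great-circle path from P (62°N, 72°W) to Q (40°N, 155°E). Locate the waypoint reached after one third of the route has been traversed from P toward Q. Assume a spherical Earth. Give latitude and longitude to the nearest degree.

≈ (74°N, 131°W)

Convert each endpoint to a unit vector on the sphere (x = cos φ cos λ, y = cos φ sin λ, z = sin φ).
The central angle between the endpoints is δ = arccos(p₁·p₂) ≈ 1.243 rad (71.2°).
Interpolate at f = 1/3 with slerp weights a = sin((1−f)δ)/sin δ ≈ 0.778, b = sin(fδ)/sin δ ≈ 0.425.
p = a·p₁ + b·p₂ ≈ (-0.182, -0.210, 0.961); φ = arcsin(p_z) ≈ 73.86°, λ = atan2(p_y, p_x) ≈ -130.97°.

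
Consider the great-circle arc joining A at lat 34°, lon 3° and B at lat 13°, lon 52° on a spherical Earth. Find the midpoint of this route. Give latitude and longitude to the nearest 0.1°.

≈ lat 25.5°, lon 29.6°

From cos δ = sin φ₁ sin φ₂ + cos φ₁ cos φ₂ cos Δλ, the central angle is δ ≈ 0.856 rad (49.0°).
Interpolate at f = 1/2 with slerp weights a = sin((1−f)δ)/sin δ ≈ 0.550, b = sin(fδ)/sin δ ≈ 0.550.
p = a·p₁ + b·p₂ ≈ (0.785, 0.446, 0.431); φ = arcsin(p_z) ≈ 25.53°, λ = atan2(p_y, p_x) ≈ 29.60°.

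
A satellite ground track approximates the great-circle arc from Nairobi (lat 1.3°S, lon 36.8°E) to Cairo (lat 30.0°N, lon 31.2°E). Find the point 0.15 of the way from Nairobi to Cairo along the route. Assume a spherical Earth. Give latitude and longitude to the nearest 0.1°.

From cos δ = sin φ₁ sin φ₂ + cos φ₁ cos φ₂ cos Δλ, the central angle is δ ≈ 0.554 rad (31.8°).
Interpolate at f = 0.15 with slerp weights a = sin((1−f)δ)/sin δ ≈ 0.862, b = sin(fδ)/sin δ ≈ 0.158.
p = a·p₁ + b·p₂ ≈ (0.807, 0.587, 0.059); φ = arcsin(p_z) ≈ 3.40°, λ = atan2(p_y, p_x) ≈ 36.03°.

≈ lat 3.4°N, lon 36.0°E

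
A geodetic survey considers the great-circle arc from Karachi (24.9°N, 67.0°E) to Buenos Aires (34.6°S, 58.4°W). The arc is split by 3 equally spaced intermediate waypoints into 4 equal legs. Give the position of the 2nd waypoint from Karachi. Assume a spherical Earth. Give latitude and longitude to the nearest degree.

≈ 10°S, 10°E

Convert each endpoint to a unit vector on the sphere (x = cos φ cos λ, y = cos φ sin λ, z = sin φ).
The central angle between the endpoints is δ = arccos(p₁·p₂) ≈ 2.307 rad (132.2°).
Interpolate at f = 2/4 with slerp weights a = sin((1−f)δ)/sin δ ≈ 1.234, b = sin(fδ)/sin δ ≈ 1.234.
p = a·p₁ + b·p₂ ≈ (0.969, 0.165, -0.181); φ = arcsin(p_z) ≈ -10.44°, λ = atan2(p_y, p_x) ≈ 9.67°.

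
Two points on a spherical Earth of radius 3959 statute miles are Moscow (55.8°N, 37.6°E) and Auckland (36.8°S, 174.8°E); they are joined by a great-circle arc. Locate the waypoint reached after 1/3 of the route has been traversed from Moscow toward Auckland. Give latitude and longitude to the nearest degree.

Convert each endpoint to a unit vector on the sphere (x = cos φ cos λ, y = cos φ sin λ, z = sin φ).
The central angle between the endpoints is δ = arccos(p₁·p₂) ≈ 2.542 rad (145.7°).
Interpolate at f = 1/3 with slerp weights a = sin((1−f)δ)/sin δ ≈ 1.759, b = sin(fδ)/sin δ ≈ 1.329.
p = a·p₁ + b·p₂ ≈ (-0.276, 0.700, 0.659); φ = arcsin(p_z) ≈ 41.22°, λ = atan2(p_y, p_x) ≈ 111.54°.

≈ 41°N, 112°E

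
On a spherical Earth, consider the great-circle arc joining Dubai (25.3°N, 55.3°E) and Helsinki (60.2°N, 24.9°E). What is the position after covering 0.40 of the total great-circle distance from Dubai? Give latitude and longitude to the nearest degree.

≈ (40°N, 47°E)

Convert each endpoint to a unit vector on the sphere (x = cos φ cos λ, y = cos φ sin λ, z = sin φ).
The central angle between the endpoints is δ = arccos(p₁·p₂) ≈ 0.710 rad (40.7°).
Interpolate at f = 0.40 with slerp weights a = sin((1−f)δ)/sin δ ≈ 0.634, b = sin(fδ)/sin δ ≈ 0.430.
p = a·p₁ + b·p₂ ≈ (0.520, 0.561, 0.644); φ = arcsin(p_z) ≈ 40.09°, λ = atan2(p_y, p_x) ≈ 47.18°.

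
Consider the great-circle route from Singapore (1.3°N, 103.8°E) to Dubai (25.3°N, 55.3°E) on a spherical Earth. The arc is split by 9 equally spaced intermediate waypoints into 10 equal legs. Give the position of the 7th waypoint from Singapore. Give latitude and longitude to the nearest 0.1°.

Convert each endpoint to a unit vector on the sphere (x = cos φ cos λ, y = cos φ sin λ, z = sin φ).
The central angle between the endpoints is δ = arccos(p₁·p₂) ≈ 0.916 rad (52.5°).
Interpolate at f = 7/10 with slerp weights a = sin((1−f)δ)/sin δ ≈ 0.342, b = sin(fδ)/sin δ ≈ 0.754.
p = a·p₁ + b·p₂ ≈ (0.307, 0.893, 0.330); φ = arcsin(p_z) ≈ 19.27°, λ = atan2(p_y, p_x) ≈ 71.05°.

≈ 19.3°N, 71.0°E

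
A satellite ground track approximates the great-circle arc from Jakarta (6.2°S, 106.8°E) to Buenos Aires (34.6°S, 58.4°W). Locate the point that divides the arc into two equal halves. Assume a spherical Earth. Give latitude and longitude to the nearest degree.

The haversine formula gives a central angle δ ≈ 2.389 rad (136.9°) between the endpoints.
Interpolate at f = 1/2 with slerp weights a = sin((1−f)δ)/sin δ ≈ 1.360, b = sin(fδ)/sin δ ≈ 1.360.
p = a·p₁ + b·p₂ ≈ (0.196, 0.341, -0.919); φ = arcsin(p_z) ≈ -66.84°, λ = atan2(p_y, p_x) ≈ 60.13°.

≈ (67°S, 60°E)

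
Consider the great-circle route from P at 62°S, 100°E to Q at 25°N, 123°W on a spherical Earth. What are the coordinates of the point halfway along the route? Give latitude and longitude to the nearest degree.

≈ 35°S, 153°W

Convert each endpoint to a unit vector on the sphere (x = cos φ cos λ, y = cos φ sin λ, z = sin φ).
The central angle between the endpoints is δ = arccos(p₁·p₂) ≈ 2.324 rad (133.2°).
Interpolate at f = 1/2 with slerp weights a = sin((1−f)δ)/sin δ ≈ 1.259, b = sin(fδ)/sin δ ≈ 1.259.
p = a·p₁ + b·p₂ ≈ (-0.724, -0.375, -0.579); φ = arcsin(p_z) ≈ -35.40°, λ = atan2(p_y, p_x) ≈ -152.63°.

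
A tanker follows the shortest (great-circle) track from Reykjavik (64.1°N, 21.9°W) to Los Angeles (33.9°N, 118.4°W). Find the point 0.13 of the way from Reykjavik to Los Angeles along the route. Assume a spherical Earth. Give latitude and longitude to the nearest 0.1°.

≈ (66.0°N, 40.7°W)

From cos δ = sin φ₁ sin φ₂ + cos φ₁ cos φ₂ cos Δλ, the central angle is δ ≈ 1.092 rad (62.6°).
Interpolate at f = 0.13 with slerp weights a = sin((1−f)δ)/sin δ ≈ 0.917, b = sin(fδ)/sin δ ≈ 0.159.
p = a·p₁ + b·p₂ ≈ (0.309, -0.266, 0.913); φ = arcsin(p_z) ≈ 65.97°, λ = atan2(p_y, p_x) ≈ -40.74°.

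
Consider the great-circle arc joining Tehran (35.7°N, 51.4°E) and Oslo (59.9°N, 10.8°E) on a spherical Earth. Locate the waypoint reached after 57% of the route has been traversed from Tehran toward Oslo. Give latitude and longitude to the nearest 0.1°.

≈ 51.2°N, 33.3°E

From cos δ = sin φ₁ sin φ₂ + cos φ₁ cos φ₂ cos Δλ, the central angle is δ ≈ 0.620 rad (35.5°).
Interpolate at f = 0.57 with slerp weights a = sin((1−f)δ)/sin δ ≈ 0.453, b = sin(fδ)/sin δ ≈ 0.596.
p = a·p₁ + b·p₂ ≈ (0.523, 0.344, 0.780); φ = arcsin(p_z) ≈ 51.25°, λ = atan2(p_y, p_x) ≈ 33.31°.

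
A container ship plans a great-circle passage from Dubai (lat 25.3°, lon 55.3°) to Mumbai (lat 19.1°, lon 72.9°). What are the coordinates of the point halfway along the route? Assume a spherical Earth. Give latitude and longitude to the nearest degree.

The haversine formula gives a central angle δ ≈ 0.304 rad (17.4°) between the endpoints.
Interpolate at f = 1/2 with slerp weights a = sin((1−f)δ)/sin δ ≈ 0.506, b = sin(fδ)/sin δ ≈ 0.506.
p = a·p₁ + b·p₂ ≈ (0.401, 0.833, 0.382); φ = arcsin(p_z) ≈ 22.44°, λ = atan2(p_y, p_x) ≈ 64.30°.

≈ lat 22°, lon 64°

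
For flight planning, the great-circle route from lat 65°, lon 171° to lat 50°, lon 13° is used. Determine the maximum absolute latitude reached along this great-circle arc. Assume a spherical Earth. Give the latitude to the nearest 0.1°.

≈ 83.5°

The great circle lies in the plane with unit normal n̂ = (p₁ × p₂)/|p₁ × p₂|.
Here n̂_z ≈ -0.113; the vertex latitude is φ_max = arccos|n̂_z| ≈ 83.5°.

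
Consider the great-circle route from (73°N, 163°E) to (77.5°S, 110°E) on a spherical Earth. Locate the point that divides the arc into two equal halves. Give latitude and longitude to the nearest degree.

≈ (3°S, 141°E)

The haversine formula gives a central angle δ ≈ 2.680 rad (153.6°) between the endpoints.
Interpolate at f = 1/2 with slerp weights a = sin((1−f)δ)/sin δ ≈ 2.188, b = sin(fδ)/sin δ ≈ 2.188.
p = a·p₁ + b·p₂ ≈ (-0.774, 0.632, -0.044); φ = arcsin(p_z) ≈ -2.51°, λ = atan2(p_y, p_x) ≈ 140.76°.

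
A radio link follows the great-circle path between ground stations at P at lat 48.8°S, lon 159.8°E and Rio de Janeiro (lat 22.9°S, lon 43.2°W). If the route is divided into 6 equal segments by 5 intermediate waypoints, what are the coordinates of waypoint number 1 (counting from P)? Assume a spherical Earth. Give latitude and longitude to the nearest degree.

≈ lat 64°S, lon 175°E

Write both endpoints as unit vectors p₁, p₂ with components (cos φ cos λ, cos φ sin λ, sin φ).
The central angle between the endpoints is δ = arccos(p₁·p₂) ≈ 1.840 rad (105.4°).
Interpolate at f = 1/6 with slerp weights a = sin((1−f)δ)/sin δ ≈ 1.037, b = sin(fδ)/sin δ ≈ 0.313.
p = a·p₁ + b·p₂ ≈ (-0.431, 0.038, -0.902); φ = arcsin(p_z) ≈ -64.39°, λ = atan2(p_y, p_x) ≈ 174.91°.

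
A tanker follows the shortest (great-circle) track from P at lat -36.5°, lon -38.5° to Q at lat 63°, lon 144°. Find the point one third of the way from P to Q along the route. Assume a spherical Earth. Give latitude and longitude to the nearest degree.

≈ lat 15°, lon -41°

The haversine formula gives a central angle δ ≈ 2.678 rad (153.5°) between the endpoints.
Interpolate at f = 1/3 with slerp weights a = sin((1−f)δ)/sin δ ≈ 2.186, b = sin(fδ)/sin δ ≈ 1.743.
p = a·p₁ + b·p₂ ≈ (0.735, -0.629, 0.252); φ = arcsin(p_z) ≈ 14.62°, λ = atan2(p_y, p_x) ≈ -40.54°.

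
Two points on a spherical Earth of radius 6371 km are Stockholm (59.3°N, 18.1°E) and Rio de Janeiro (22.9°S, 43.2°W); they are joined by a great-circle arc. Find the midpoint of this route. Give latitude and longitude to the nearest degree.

Convert each endpoint to a unit vector on the sphere (x = cos φ cos λ, y = cos φ sin λ, z = sin φ).
The central angle between the endpoints is δ = arccos(p₁·p₂) ≈ 1.680 rad (96.2°).
Interpolate at f = 1/2 with slerp weights a = sin((1−f)δ)/sin δ ≈ 0.749, b = sin(fδ)/sin δ ≈ 0.749.
p = a·p₁ + b·p₂ ≈ (0.866, -0.354, 0.353); φ = arcsin(p_z) ≈ 20.64°, λ = atan2(p_y, p_x) ≈ -22.20°.

≈ 21°N, 22°W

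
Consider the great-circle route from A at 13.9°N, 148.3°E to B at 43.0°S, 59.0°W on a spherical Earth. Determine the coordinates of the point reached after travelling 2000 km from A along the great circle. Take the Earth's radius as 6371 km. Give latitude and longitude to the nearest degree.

≈ 1°S, 158°E

Write both endpoints as unit vectors p₁, p₂ with components (cos φ cos λ, cos φ sin λ, sin φ).
The central angle between the endpoints is δ = arccos(p₁·p₂) ≈ 2.489 rad (142.6°). The total great-circle distance is δ·R ≈ 2.489 × 6371 ≈ 15859 km, so the target fraction is f = 2000/15859 ≈ 0.126.
Interpolate at f ≈ 0.126 with slerp weights a = sin((1−f)δ)/sin δ ≈ 1.355, b = sin(fδ)/sin δ ≈ 0.509.
p = a·p₁ + b·p₂ ≈ (-0.928, 0.372, -0.021); φ = arcsin(p_z) ≈ -1.22°, λ = atan2(p_y, p_x) ≈ 158.13°.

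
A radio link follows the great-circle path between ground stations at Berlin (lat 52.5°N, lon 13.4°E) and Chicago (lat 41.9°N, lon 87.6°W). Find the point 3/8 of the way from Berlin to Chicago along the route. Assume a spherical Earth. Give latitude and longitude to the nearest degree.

≈ lat 60°N, lon 28°W

The haversine formula gives a central angle δ ≈ 1.111 rad (63.7°) between the endpoints.
Interpolate at f = 3/8 with slerp weights a = sin((1−f)δ)/sin δ ≈ 0.714, b = sin(fδ)/sin δ ≈ 0.452.
p = a·p₁ + b·p₂ ≈ (0.437, -0.235, 0.868); φ = arcsin(p_z) ≈ 60.25°, λ = atan2(p_y, p_x) ≈ -28.28°.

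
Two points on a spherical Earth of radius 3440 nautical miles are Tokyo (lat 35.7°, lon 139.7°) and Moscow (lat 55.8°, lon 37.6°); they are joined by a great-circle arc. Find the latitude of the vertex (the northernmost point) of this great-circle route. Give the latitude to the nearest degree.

≈ 61°

The great circle lies in the plane with unit normal n̂ = (p₁ × p₂)/|p₁ × p₂|.
Here n̂_z ≈ -0.484; the vertex latitude is φ_max = arccos|n̂_z| ≈ 61.1°.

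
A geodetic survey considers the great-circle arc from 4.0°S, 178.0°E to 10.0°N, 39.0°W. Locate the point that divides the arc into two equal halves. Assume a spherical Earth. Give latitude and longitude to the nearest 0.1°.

Write both endpoints as unit vectors p₁, p₂ with components (cos φ cos λ, cos φ sin λ, sin φ).
The central angle between the endpoints is δ = arccos(p₁·p₂) ≈ 2.493 rad (142.8°).
Interpolate at f = 1/2 with slerp weights a = sin((1−f)δ)/sin δ ≈ 1.568, b = sin(fδ)/sin δ ≈ 1.568.
p = a·p₁ + b·p₂ ≈ (-0.363, -0.917, 0.163); φ = arcsin(p_z) ≈ 9.38°, λ = atan2(p_y, p_x) ≈ -111.60°.

≈ 9.4°N, 111.6°W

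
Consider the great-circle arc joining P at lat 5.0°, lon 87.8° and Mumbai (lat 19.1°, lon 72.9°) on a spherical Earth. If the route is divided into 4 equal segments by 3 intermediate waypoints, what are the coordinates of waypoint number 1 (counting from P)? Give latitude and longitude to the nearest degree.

From cos δ = sin φ₁ sin φ₂ + cos φ₁ cos φ₂ cos Δλ, the central angle is δ ≈ 0.353 rad (20.2°).
Interpolate at f = 1/4 with slerp weights a = sin((1−f)δ)/sin δ ≈ 0.757, b = sin(fδ)/sin δ ≈ 0.255.
p = a·p₁ + b·p₂ ≈ (0.100, 0.984, 0.149); φ = arcsin(p_z) ≈ 8.59°, λ = atan2(p_y, p_x) ≈ 84.21°.

≈ lat 9°, lon 84°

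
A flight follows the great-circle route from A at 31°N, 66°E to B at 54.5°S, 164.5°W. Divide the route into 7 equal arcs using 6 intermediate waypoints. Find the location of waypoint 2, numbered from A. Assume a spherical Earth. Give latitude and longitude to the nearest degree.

≈ 0°N, 91°E

From cos δ = sin φ₁ sin φ₂ + cos φ₁ cos φ₂ cos Δλ, the central angle is δ ≈ 2.398 rad (137.4°).
Interpolate at f = 2/7 with slerp weights a = sin((1−f)δ)/sin δ ≈ 1.462, b = sin(fδ)/sin δ ≈ 0.935.
p = a·p₁ + b·p₂ ≈ (-0.013, 1.000, -0.008); φ = arcsin(p_z) ≈ -0.45°, λ = atan2(p_y, p_x) ≈ 90.76°.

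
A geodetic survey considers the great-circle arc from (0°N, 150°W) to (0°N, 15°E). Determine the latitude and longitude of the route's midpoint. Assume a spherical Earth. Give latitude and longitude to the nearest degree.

Write both endpoints as unit vectors p₁, p₂ with components (cos φ cos λ, cos φ sin λ, sin φ).
The central angle between the endpoints is δ = arccos(p₁·p₂) ≈ 2.880 rad (165.0°).
Interpolate at f = 1/2 with slerp weights a = sin((1−f)δ)/sin δ ≈ 3.831, b = sin(fδ)/sin δ ≈ 3.831.
p = a·p₁ + b·p₂ ≈ (0.383, -0.924, 0.000); φ = arcsin(p_z) ≈ 0.00°, λ = atan2(p_y, p_x) ≈ -67.50°.

≈ (0°N, 68°W)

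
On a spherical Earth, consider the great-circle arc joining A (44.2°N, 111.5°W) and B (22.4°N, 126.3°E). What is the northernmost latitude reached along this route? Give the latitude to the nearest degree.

The great circle lies in the plane with unit normal n̂ = (p₁ × p₂)/|p₁ × p₂|.
Here n̂_z ≈ -0.563; the vertex latitude is φ_max = arccos|n̂_z| ≈ 55.7°.
Check via Clairaut: cos φ_max = |cos φ₁| · sin C = cos(44.2°)·sin(51.8°) ≈ 0.563, again giving ≈ 55.7°.

≈ 56°N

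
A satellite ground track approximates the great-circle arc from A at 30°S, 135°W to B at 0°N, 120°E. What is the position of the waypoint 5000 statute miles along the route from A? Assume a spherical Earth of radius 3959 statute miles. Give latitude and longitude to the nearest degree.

Write both endpoints as unit vectors p₁, p₂ with components (cos φ cos λ, cos φ sin λ, sin φ).
The central angle between the endpoints is δ = arccos(p₁·p₂) ≈ 1.797 rad (103.0°). The total great-circle distance is δ·R ≈ 1.797 × 3959 ≈ 7114 mi, so the target fraction is f = 5000/7114 ≈ 0.703.
Interpolate at f ≈ 0.703 with slerp weights a = sin((1−f)δ)/sin δ ≈ 0.522, b = sin(fδ)/sin δ ≈ 0.978.
p = a·p₁ + b·p₂ ≈ (-0.809, 0.527, -0.261); φ = arcsin(p_z) ≈ -15.14°, λ = atan2(p_y, p_x) ≈ 146.91°.

≈ 15°S, 147°E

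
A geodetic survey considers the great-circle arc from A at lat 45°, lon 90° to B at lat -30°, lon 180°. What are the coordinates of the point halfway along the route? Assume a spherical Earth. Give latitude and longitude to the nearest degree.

≈ lat 10°, lon 141°

Write both endpoints as unit vectors p₁, p₂ with components (cos φ cos λ, cos φ sin λ, sin φ).
The central angle between the endpoints is δ = arccos(p₁·p₂) ≈ 1.932 rad (110.7°).
Interpolate at f = 1/2 with slerp weights a = sin((1−f)δ)/sin δ ≈ 0.879, b = sin(fδ)/sin δ ≈ 0.879.
p = a·p₁ + b·p₂ ≈ (-0.762, 0.622, 0.182); φ = arcsin(p_z) ≈ 10.49°, λ = atan2(p_y, p_x) ≈ 140.77°.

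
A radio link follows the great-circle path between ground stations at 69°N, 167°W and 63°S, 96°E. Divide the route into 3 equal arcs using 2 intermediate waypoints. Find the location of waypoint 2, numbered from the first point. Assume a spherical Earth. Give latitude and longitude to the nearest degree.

Convert each endpoint to a unit vector on the sphere (x = cos φ cos λ, y = cos φ sin λ, z = sin φ).
The central angle between the endpoints is δ = arccos(p₁·p₂) ≈ 2.590 rad (148.4°).
Interpolate at f = 2/3 with slerp weights a = sin((1−f)δ)/sin δ ≈ 1.450, b = sin(fδ)/sin δ ≈ 1.885.
p = a·p₁ + b·p₂ ≈ (-0.596, 0.734, -0.326); φ = arcsin(p_z) ≈ -19.01°, λ = atan2(p_y, p_x) ≈ 129.06°.

≈ 19°S, 129°E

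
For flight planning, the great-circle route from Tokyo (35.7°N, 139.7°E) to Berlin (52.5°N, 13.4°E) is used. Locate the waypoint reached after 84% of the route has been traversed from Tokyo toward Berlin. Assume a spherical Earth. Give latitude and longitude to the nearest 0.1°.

Convert each endpoint to a unit vector on the sphere (x = cos φ cos λ, y = cos φ sin λ, z = sin φ).
The central angle between the endpoints is δ = arccos(p₁·p₂) ≈ 1.400 rad (80.2°).
Interpolate at f = 0.84 with slerp weights a = sin((1−f)δ)/sin δ ≈ 0.225, b = sin(fδ)/sin δ ≈ 0.937.
p = a·p₁ + b·p₂ ≈ (0.415, 0.251, 0.875); φ = arcsin(p_z) ≈ 61.00°, λ = atan2(p_y, p_x) ≈ 31.11°.

≈ 61.0°N, 31.1°E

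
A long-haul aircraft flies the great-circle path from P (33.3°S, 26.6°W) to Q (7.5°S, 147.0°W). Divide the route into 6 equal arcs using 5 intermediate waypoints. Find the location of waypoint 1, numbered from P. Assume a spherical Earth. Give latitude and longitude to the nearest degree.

≈ (39°S, 48°W)

The haversine formula gives a central angle δ ≈ 1.926 rad (110.3°) between the endpoints.
Interpolate at f = 1/6 with slerp weights a = sin((1−f)δ)/sin δ ≈ 1.066, b = sin(fδ)/sin δ ≈ 0.336.
p = a·p₁ + b·p₂ ≈ (0.517, -0.581, -0.629); φ = arcsin(p_z) ≈ -38.99°, λ = atan2(p_y, p_x) ≈ -48.33°.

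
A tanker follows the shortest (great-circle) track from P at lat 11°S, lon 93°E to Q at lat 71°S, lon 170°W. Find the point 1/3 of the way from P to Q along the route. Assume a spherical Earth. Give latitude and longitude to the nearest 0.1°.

Write both endpoints as unit vectors p₁, p₂ with components (cos φ cos λ, cos φ sin λ, sin φ).
The central angle between the endpoints is δ = arccos(p₁·p₂) ≈ 1.429 rad (81.9°).
Interpolate at f = 1/3 with slerp weights a = sin((1−f)δ)/sin δ ≈ 0.823, b = sin(fδ)/sin δ ≈ 0.463.
p = a·p₁ + b·p₂ ≈ (-0.191, 0.781, -0.595); φ = arcsin(p_z) ≈ -36.51°, λ = atan2(p_y, p_x) ≈ 103.73°.

≈ lat 36.5°S, lon 103.7°E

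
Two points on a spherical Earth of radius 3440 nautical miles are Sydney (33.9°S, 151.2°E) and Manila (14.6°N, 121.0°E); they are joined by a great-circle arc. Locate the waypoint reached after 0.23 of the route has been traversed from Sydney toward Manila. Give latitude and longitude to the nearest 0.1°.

From cos δ = sin φ₁ sin φ₂ + cos φ₁ cos φ₂ cos Δλ, the central angle is δ ≈ 0.984 rad (56.4°).
Interpolate at f = 0.23 with slerp weights a = sin((1−f)δ)/sin δ ≈ 0.825, b = sin(fδ)/sin δ ≈ 0.269.
p = a·p₁ + b·p₂ ≈ (-0.735, 0.554, -0.392); φ = arcsin(p_z) ≈ -23.10°, λ = atan2(p_y, p_x) ≈ 143.00°.

≈ (23.1°S, 143.0°E)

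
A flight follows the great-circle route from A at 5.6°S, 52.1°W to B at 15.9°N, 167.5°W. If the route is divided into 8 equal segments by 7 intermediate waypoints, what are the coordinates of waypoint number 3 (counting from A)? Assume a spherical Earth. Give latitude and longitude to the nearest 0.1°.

≈ 6.1°N, 94.0°W

Convert each endpoint to a unit vector on the sphere (x = cos φ cos λ, y = cos φ sin λ, z = sin φ).
The central angle between the endpoints is δ = arccos(p₁·p₂) ≈ 2.023 rad (115.9°).
Interpolate at f = 3/8 with slerp weights a = sin((1−f)δ)/sin δ ≈ 1.060, b = sin(fδ)/sin δ ≈ 0.765.
p = a·p₁ + b·p₂ ≈ (-0.070, -0.992, 0.106); φ = arcsin(p_z) ≈ 6.09°, λ = atan2(p_y, p_x) ≈ -94.05°.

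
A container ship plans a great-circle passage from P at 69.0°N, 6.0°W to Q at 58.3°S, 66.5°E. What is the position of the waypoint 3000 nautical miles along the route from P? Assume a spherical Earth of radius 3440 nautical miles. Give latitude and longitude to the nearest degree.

≈ 25°N, 33°E

Write both endpoints as unit vectors p₁, p₂ with components (cos φ cos λ, cos φ sin λ, sin φ).
The central angle between the endpoints is δ = arccos(p₁·p₂) ≈ 2.400 rad (137.5°). The total great-circle distance is δ·R ≈ 2.400 × 3440 ≈ 8257 nmi, so the target fraction is f = 3000/8257 ≈ 0.363.
Interpolate at f ≈ 0.363 with slerp weights a = sin((1−f)δ)/sin δ ≈ 1.480, b = sin(fδ)/sin δ ≈ 1.134.
p = a·p₁ + b·p₂ ≈ (0.765, 0.491, 0.417); φ = arcsin(p_z) ≈ 24.62°, λ = atan2(p_y, p_x) ≈ 32.70°.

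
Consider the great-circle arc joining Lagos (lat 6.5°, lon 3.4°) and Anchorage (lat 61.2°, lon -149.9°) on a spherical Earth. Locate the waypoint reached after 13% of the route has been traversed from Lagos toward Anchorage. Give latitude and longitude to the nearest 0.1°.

Convert each endpoint to a unit vector on the sphere (x = cos φ cos λ, y = cos φ sin λ, z = sin φ).
The central angle between the endpoints is δ = arccos(p₁·p₂) ≈ 1.905 rad (109.2°).
Interpolate at f = 0.13 with slerp weights a = sin((1−f)δ)/sin δ ≈ 1.055, b = sin(fδ)/sin δ ≈ 0.260.
p = a·p₁ + b·p₂ ≈ (0.938, -0.001, 0.347); φ = arcsin(p_z) ≈ 20.30°, λ = atan2(p_y, p_x) ≈ -0.03°.

≈ lat 20.3°, lon 0.0°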